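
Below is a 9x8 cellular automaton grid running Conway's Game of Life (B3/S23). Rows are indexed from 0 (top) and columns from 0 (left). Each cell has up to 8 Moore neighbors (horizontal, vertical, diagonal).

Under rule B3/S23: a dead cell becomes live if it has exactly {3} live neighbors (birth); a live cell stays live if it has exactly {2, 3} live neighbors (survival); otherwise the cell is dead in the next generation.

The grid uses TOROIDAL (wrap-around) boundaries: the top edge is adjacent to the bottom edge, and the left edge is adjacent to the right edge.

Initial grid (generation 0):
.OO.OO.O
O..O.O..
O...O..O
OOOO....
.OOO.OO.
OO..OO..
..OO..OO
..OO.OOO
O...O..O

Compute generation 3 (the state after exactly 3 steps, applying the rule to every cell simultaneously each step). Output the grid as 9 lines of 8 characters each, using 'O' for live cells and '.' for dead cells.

Simulating step by step:
Generation 0 (given above): 36 live cells
Generation 1: 18 live cells
.OO..O.O
..OO.O..
....O..O
.....OO.
.....OOO
O.......
........
.OO..O..
........
Generation 2: 20 live cells
.OOOO.O.
OOOO.O..
...OO...
....O...
.....O.O
......OO
.O......
........
O.....O.
Generation 3: 19 live cells
(generation 3 grid is the final answer)

Answer: ....O.O.
O....O..
.O...O..
...OOO..
.....O.O
O.....OO
........
........
.OOO.O.O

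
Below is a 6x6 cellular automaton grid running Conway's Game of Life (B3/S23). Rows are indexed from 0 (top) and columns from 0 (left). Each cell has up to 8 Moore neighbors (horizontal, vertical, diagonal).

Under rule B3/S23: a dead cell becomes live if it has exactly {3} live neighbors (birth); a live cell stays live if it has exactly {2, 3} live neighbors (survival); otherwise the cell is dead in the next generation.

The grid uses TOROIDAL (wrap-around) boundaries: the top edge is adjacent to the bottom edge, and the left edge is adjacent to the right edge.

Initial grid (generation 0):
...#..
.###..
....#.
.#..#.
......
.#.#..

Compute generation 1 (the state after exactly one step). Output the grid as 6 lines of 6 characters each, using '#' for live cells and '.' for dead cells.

Simulating step by step:
Generation 0 (given above): 9 live cells
Generation 1: 10 live cells
(generation 1 grid is the final answer)

Answer: .#.##.
..###.
.#..#.
......
..#...
..#...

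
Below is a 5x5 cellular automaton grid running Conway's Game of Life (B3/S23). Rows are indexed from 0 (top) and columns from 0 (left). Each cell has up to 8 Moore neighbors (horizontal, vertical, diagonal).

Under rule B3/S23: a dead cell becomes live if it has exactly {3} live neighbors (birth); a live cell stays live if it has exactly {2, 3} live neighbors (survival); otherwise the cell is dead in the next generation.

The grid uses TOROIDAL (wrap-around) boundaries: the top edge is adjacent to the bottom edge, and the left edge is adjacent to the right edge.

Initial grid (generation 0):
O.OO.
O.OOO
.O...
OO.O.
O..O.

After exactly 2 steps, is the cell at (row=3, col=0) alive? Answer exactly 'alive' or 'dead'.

Simulating step by step:
Generation 0 (given above): 13 live cells
Generation 1: 6 live cells
O....
O....
.....
OO...
O..O.
Generation 2: 8 live cells
OO...
.....
OO...
OO..O
O....

Cell (3,0) at generation 2: 1 -> alive

Answer: alive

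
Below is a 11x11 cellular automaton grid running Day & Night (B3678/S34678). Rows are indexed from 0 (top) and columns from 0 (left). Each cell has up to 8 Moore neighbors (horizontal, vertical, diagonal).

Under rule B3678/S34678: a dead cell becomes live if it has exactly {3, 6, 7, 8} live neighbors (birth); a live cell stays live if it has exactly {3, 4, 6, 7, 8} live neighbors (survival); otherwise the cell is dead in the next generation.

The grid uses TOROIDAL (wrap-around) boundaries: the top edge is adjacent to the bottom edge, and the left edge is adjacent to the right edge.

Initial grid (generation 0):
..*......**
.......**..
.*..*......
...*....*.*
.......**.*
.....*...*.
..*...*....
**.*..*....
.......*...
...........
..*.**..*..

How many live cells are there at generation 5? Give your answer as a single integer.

Simulating step by step:
Generation 0 (given above): 26 live cells
Generation 1: 19 live cells
...*...*.*.
.........*.
.......***.
*......*...
........*..
......***..
.*...*.....
..*....*...
...........
...........
...*.....*.
Generation 2: 14 live cells
..........*
.......****
........*.*
.......*.*.
......*.*..
.......*...
........*..
...........
...........
...........
........*..
Generation 3: 11 live cells
.......*...
*.......*.*
.........**
.......*.*.
........*..
.......**..
...........
...........
...........
...........
...........
Generation 4: 8 live cells
...........
..........*
*........**
.........**
........**.
...........
...........
...........
...........
...........
...........
Generation 5: 8 live cells
...........
*........**
*........*.
*..........
.........**
...........
...........
...........
...........
...........
...........
Population at generation 5: 8

Answer: 8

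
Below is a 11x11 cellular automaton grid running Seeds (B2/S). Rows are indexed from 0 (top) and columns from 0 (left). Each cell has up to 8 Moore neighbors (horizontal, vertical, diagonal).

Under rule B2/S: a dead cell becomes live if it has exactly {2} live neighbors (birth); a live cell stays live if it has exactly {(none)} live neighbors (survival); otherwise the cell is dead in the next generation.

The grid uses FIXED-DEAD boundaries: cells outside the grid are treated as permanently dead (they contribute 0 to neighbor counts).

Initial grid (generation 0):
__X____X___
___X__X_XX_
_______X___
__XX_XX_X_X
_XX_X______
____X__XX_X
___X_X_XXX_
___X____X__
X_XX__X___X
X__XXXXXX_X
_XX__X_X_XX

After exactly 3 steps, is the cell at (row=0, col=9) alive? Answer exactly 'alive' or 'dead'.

Simulating step by step:
Generation 0 (given above): 46 live cells
Generation 1: 14 live cells
___X__X__X_
__X________
__________X
_________X_
__________X
_X_________
__X_______X
_X___X____X
___________
___________
X__________
Generation 2: 13 live cells
__X________
___X_____XX
_________X_
___________
_________X_
__X______XX
X________X_
__X______X_
___________
___________
___________
Generation 3: 16 live cells
___X_____XX
__X_____X__
________X__
________XXX
________X__
_X_________
__XX_______
_X______X_X
___________
___________
___________

Cell (0,9) at generation 3: 1 -> alive

Answer: alive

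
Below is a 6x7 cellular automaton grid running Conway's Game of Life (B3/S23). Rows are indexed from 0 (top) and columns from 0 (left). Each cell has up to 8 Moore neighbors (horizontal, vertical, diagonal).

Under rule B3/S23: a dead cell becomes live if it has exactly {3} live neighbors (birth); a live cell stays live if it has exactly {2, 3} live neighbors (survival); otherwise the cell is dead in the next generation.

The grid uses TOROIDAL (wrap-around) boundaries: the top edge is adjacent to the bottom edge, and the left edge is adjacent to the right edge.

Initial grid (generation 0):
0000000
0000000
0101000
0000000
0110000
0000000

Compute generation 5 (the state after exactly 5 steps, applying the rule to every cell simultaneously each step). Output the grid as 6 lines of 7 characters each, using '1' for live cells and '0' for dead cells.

Answer: 0000000
0000000
0000000
0000000
0000000
0000000

Derivation:
Simulating step by step:
Generation 0 (given above): 4 live cells
Generation 1: 1 live cells
0000000
0000000
0000000
0100000
0000000
0000000
Generation 2: 0 live cells
0000000
0000000
0000000
0000000
0000000
0000000
Generation 3: 0 live cells
0000000
0000000
0000000
0000000
0000000
0000000
Generation 4: 0 live cells
0000000
0000000
0000000
0000000
0000000
0000000
Generation 5: 0 live cells
(generation 5 grid is the final answer)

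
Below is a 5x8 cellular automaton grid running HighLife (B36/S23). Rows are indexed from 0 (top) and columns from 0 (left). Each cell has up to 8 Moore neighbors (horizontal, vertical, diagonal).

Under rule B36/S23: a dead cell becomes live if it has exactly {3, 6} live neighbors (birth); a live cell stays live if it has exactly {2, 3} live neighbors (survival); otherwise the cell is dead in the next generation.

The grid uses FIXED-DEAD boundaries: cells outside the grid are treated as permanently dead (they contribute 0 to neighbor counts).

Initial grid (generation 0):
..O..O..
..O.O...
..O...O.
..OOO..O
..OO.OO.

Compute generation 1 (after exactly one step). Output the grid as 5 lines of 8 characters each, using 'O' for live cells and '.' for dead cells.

Answer: ...O....
.OO..O..
.OOOOO..
.O..O..O
..O..OO.

Derivation:
Simulating step by step:
Generation 0 (given above): 14 live cells
Generation 1: 15 live cells
(generation 1 grid is the final answer)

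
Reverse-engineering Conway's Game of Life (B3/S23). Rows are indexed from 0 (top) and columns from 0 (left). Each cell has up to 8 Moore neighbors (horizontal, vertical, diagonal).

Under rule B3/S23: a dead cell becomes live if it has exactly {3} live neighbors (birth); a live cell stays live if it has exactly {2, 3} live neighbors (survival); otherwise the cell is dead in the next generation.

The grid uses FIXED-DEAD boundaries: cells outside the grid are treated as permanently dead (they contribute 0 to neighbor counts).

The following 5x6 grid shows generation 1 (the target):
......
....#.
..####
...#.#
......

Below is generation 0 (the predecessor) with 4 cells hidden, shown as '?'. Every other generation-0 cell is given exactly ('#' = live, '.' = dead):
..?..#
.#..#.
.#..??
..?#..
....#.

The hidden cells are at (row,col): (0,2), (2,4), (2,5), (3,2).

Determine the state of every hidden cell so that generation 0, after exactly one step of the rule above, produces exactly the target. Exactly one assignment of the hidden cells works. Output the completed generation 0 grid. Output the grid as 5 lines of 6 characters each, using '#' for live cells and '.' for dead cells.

Hidden generation-0 cells (in order): (0,2), (2,4), (2,5), (3,2).
A hidden cell only influences target cells in its own 3x3 neighborhood. Try each of the 2^4 = 16 assignments, step the completed generation 0 forward once under B3/S23, and compare with the target:
  (0,2)=. (2,4)=. (2,5)=. (3,2)=. -> step gives (1,4)='.' but target has '#' -> reject
  (0,2)=. (2,4)=. (2,5)=. (3,2)=# -> step gives (1,4)='.' but target has '#' -> reject
  (0,2)=. (2,4)=. (2,5)=# (3,2)=. -> step gives (1,5)='#' but target has '.' -> reject
  (0,2)=. (2,4)=. (2,5)=# (3,2)=# -> step gives (1,5)='#' but target has '.' -> reject
  (0,2)=. (2,4)=# (2,5)=. (3,2)=. -> step gives (1,5)='#' but target has '.' -> reject
  (0,2)=. (2,4)=# (2,5)=. (3,2)=# -> step gives (1,5)='#' but target has '.' -> reject
  (0,2)=. (2,4)=# (2,5)=# (3,2)=. -> step reproduces the target at every cell -> ACCEPT
  (0,2)=. (2,4)=# (2,5)=# (3,2)=# -> step gives (2,1)='#' but target has '.' -> reject
  (0,2)=# (2,4)=. (2,5)=. (3,2)=. -> step gives (1,1)='#' but target has '.' -> reject
  (0,2)=# (2,4)=. (2,5)=. (3,2)=# -> step gives (1,1)='#' but target has '.' -> reject
  (0,2)=# (2,4)=. (2,5)=# (3,2)=. -> step gives (1,1)='#' but target has '.' -> reject
  (0,2)=# (2,4)=. (2,5)=# (3,2)=# -> step gives (1,1)='#' but target has '.' -> reject
  (0,2)=# (2,4)=# (2,5)=. (3,2)=. -> step gives (1,1)='#' but target has '.' -> reject
  (0,2)=# (2,4)=# (2,5)=. (3,2)=# -> step gives (1,1)='#' but target has '.' -> reject
  (0,2)=# (2,4)=# (2,5)=# (3,2)=. -> step gives (1,1)='#' but target has '.' -> reject
  (0,2)=# (2,4)=# (2,5)=# (3,2)=# -> step gives (1,1)='#' but target has '.' -> reject
Unique solution: (0,2)=dead, (2,4)=live, (2,5)=live, (3,2)=dead.
Check: live-neighbor counts of every cell in the completed generation 0:
111121
212234
213332
112243
001211
Applying B3/S23 to generation 0 with these counts gives:
......
....#.
..####
...#.#
......
which matches the target exactly.

Answer: .....#
.#..#.
.#..##
...#..
....#.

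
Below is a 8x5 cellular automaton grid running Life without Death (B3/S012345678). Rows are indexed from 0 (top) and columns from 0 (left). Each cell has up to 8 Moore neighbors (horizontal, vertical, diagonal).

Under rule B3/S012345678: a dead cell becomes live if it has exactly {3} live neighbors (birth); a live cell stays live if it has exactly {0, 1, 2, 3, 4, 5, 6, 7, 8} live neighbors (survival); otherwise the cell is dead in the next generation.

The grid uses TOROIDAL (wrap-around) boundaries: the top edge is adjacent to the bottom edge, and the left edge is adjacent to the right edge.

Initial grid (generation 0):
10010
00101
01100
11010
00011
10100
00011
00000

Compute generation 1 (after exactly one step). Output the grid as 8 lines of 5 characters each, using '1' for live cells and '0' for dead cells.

Simulating step by step:
Generation 0 (given above): 15 live cells
Generation 1: 19 live cells
(generation 1 grid is the final answer)

Answer: 10011
10101
01101
11010
00011
10100
00011
00010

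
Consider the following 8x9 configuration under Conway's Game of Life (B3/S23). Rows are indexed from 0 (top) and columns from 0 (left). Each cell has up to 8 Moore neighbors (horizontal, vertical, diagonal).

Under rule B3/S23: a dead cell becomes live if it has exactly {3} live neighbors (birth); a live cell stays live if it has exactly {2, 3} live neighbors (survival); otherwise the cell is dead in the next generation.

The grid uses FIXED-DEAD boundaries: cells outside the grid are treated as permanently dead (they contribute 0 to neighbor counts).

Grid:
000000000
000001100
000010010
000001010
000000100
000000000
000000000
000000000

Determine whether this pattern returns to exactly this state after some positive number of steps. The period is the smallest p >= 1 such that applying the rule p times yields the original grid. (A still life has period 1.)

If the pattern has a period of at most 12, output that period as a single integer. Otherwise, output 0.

Answer: 1

Derivation:
Simulating and comparing each generation to the original:
Gen 0 (original, given above): 7 live cells
Gen 1: 7 live cells, MATCHES original -> period = 1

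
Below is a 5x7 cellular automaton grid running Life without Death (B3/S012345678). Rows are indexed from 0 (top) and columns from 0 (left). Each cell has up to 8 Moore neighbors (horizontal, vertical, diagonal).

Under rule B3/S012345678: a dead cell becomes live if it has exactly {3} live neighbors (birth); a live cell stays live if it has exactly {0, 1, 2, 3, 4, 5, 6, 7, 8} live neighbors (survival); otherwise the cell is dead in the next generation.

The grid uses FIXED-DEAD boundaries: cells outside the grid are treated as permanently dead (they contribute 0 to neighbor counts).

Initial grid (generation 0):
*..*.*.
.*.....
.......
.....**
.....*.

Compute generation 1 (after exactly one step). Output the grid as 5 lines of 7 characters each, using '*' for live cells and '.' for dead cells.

Simulating step by step:
Generation 0 (given above): 7 live cells
Generation 1: 8 live cells
(generation 1 grid is the final answer)

Answer: *..*.*.
.*.....
.......
.....**
.....**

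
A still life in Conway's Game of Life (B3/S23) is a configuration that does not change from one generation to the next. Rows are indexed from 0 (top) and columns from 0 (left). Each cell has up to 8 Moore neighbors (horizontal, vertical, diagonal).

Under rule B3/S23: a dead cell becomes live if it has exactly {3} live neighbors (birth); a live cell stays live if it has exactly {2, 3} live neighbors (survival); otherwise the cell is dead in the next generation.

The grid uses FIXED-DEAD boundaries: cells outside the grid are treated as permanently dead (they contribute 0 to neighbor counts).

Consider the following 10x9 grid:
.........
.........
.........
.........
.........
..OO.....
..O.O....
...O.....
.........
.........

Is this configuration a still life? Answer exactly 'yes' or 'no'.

Answer: yes

Derivation:
Compute generation 1 and compare to generation 0 (given above):
Generation 1:
.........
.........
.........
.........
.........
..OO.....
..O.O....
...O.....
.........
.........
The grids are IDENTICAL -> still life.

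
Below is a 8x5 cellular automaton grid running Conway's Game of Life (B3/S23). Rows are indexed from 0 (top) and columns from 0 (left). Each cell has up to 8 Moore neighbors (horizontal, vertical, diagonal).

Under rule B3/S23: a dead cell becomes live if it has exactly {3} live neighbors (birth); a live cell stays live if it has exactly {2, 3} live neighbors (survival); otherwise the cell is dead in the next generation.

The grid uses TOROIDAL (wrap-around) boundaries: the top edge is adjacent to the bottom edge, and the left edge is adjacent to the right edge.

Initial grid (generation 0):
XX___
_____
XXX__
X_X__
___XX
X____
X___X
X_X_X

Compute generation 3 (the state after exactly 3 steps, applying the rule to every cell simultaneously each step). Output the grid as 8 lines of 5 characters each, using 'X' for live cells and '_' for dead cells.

Answer: _____
_____
_X__X
__X__
_X_XX
_X_X_
X____
X____

Derivation:
Simulating step by step:
Generation 0 (given above): 15 live cells
Generation 1: 16 live cells
XX__X
__X__
X_X__
X_X__
XX_XX
X__X_
___X_
___X_
Generation 2: 20 live cells
XXXXX
__XXX
__XX_
__X__
___X_
XX_X_
__XX_
X_XX_
Generation 3: 10 live cells
(generation 3 grid is the final answer)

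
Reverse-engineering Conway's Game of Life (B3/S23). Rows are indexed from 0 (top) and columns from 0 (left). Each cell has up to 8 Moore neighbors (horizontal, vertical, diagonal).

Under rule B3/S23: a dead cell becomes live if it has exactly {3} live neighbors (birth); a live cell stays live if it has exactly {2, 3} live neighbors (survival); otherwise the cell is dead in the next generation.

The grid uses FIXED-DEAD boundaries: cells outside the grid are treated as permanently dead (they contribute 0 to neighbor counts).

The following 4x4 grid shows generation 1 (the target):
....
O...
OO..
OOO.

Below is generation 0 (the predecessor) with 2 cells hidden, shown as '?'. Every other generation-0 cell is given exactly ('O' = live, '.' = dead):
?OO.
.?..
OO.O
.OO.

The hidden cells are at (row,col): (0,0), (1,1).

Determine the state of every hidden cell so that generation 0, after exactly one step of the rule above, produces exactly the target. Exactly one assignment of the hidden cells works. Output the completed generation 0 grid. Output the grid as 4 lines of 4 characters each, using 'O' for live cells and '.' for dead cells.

Hidden generation-0 cells (in order): (0,0), (1,1).
A hidden cell only influences target cells in its own 3x3 neighborhood. Try each of the 2^2 = 4 assignments, step the completed generation 0 forward once under B3/S23, and compare with the target:
  (0,0)=. (1,1)=. -> step reproduces the target at every cell -> ACCEPT
  (0,0)=. (1,1)=O -> step gives (0,1)='O' but target has '.' -> reject
  (0,0)=O (1,1)=. -> step gives (0,1)='O' but target has '.' -> reject
  (0,0)=O (1,1)=O -> step gives (0,0)='O' but target has '.' -> reject
Unique solution: (0,0)=dead, (1,1)=dead.
Check: live-neighbor counts of every cell in the completed generation 0:
1111
3442
2341
3332
Applying B3/S23 to generation 0 with these counts gives:
....
O...
OO..
OOO.
which matches the target exactly.

Answer: .OO.
....
OO.O
.OO.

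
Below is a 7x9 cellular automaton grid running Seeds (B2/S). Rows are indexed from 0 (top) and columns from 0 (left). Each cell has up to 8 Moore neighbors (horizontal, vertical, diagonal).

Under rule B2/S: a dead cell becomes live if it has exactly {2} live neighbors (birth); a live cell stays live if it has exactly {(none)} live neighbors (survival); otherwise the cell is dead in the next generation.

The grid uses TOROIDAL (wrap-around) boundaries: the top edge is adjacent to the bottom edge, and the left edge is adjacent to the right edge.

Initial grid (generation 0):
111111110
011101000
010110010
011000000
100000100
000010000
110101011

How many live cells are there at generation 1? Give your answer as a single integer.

Answer: 12

Derivation:
Simulating step by step:
Generation 0 (given above): 27 live cells
Generation 1: 12 live cells
000000000
000000000
000001100
000011111
001101000
001100000
000000000
Population at generation 1: 12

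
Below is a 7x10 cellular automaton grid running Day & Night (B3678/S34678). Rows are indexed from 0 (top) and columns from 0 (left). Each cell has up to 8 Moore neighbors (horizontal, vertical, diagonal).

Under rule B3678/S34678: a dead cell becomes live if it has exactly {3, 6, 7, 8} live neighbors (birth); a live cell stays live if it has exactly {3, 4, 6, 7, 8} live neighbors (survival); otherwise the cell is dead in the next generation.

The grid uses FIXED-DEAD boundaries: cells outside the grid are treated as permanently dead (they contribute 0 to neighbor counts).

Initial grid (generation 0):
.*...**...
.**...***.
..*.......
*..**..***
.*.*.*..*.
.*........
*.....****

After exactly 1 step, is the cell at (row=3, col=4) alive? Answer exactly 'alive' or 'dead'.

Simulating step by step:
Generation 0 (given above): 25 live cells
Generation 1: 22 live cells
..*...*...
.**..***..
..*...*..*
.*.**...*.
*......***
*.*...*..*
..........

Cell (3,4) at generation 1: 1 -> alive

Answer: alive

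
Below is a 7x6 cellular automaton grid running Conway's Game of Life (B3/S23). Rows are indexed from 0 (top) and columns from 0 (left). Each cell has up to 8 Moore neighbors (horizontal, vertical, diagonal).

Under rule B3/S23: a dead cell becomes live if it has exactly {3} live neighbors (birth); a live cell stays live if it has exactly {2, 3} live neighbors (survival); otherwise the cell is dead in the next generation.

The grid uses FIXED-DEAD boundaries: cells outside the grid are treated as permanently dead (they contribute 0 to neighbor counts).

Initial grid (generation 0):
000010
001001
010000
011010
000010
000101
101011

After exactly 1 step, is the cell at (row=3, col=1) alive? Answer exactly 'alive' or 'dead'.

Answer: alive

Derivation:
Simulating step by step:
Generation 0 (given above): 14 live cells
Generation 1: 13 live cells
000000
000000
010100
011100
001011
000101
000111

Cell (3,1) at generation 1: 1 -> alive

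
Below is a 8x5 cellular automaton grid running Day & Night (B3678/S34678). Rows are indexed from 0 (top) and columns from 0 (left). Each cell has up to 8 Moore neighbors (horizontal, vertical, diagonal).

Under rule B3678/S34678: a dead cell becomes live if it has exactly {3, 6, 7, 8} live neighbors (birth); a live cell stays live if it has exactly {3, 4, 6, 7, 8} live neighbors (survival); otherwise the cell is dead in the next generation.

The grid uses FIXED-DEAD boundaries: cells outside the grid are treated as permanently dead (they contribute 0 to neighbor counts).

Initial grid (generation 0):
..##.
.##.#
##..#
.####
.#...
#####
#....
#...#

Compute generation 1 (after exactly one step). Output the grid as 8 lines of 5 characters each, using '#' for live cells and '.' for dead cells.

Answer: .###.
###..
#.###
.###.
..##.
###..
#.#.#
.....

Derivation:
Simulating step by step:
Generation 0 (given above): 21 live cells
Generation 1: 21 live cells
(generation 1 grid is the final answer)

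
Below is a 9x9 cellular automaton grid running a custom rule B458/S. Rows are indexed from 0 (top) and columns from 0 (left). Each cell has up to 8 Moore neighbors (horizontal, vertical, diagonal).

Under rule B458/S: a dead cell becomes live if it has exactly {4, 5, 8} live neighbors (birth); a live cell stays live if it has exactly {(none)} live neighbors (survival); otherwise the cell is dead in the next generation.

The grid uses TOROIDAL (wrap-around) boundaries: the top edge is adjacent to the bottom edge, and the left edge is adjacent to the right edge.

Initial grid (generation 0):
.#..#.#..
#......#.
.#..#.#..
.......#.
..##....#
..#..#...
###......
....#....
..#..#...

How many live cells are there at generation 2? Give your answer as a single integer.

Simulating step by step:
Generation 0 (given above): 20 live cells
Generation 1: 4 live cells
.........
.....#...
.........
.........
.........
.#.#.....
.........
.#.......
.........
Generation 2: 0 live cells
.........
.........
.........
.........
.........
.........
.........
.........
.........
Population at generation 2: 0

Answer: 0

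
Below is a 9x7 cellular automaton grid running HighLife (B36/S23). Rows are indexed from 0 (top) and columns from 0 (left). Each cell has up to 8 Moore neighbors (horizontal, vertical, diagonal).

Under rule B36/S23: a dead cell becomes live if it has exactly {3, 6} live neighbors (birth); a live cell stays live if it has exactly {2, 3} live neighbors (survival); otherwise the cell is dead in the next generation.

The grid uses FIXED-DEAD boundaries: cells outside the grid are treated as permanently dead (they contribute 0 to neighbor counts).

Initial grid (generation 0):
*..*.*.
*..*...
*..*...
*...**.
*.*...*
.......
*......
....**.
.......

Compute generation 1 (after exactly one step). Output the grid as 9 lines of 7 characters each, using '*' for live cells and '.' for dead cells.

Simulating step by step:
Generation 0 (given above): 16 live cells
Generation 1: 15 live cells
(generation 1 grid is the final answer)

Answer: ....*..
****...
**.*...
*..***.
.*...*.
.*.....
.......
.......
.......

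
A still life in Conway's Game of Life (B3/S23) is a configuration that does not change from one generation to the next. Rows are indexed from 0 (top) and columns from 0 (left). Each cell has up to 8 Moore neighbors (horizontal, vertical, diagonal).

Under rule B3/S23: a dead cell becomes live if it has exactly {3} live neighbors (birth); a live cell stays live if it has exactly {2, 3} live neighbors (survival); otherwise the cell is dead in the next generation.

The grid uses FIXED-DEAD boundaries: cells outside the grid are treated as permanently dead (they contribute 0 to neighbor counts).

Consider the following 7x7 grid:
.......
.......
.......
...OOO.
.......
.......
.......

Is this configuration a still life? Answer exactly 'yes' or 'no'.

Answer: no

Derivation:
Compute generation 1 and compare to generation 0 (given above):
Generation 1:
.......
.......
....O..
....O..
....O..
.......
.......
Cell (2,4) differs: gen0=0 vs gen1=1 -> NOT a still life.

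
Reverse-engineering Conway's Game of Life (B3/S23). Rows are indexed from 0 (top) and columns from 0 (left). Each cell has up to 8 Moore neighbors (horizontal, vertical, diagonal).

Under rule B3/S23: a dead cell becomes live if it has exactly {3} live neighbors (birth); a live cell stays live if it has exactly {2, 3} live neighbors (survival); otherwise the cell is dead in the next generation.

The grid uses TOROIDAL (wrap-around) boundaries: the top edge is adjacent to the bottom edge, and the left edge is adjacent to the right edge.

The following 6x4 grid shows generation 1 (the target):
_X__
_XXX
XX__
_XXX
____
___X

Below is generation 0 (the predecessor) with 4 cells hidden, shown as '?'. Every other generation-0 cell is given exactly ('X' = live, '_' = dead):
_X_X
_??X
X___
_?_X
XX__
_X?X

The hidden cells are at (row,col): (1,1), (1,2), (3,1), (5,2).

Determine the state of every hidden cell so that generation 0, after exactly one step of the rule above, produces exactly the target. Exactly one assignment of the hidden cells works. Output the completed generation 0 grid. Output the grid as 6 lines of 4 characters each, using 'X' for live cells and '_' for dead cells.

Answer: _X_X
__XX
X___
_X_X
XX__
_XXX

Derivation:
Hidden generation-0 cells (in order): (1,1), (1,2), (3,1), (5,2).
A hidden cell only influences target cells in its own 3x3 neighborhood. Try each of the 2^4 = 16 assignments, step the completed generation 0 forward once under B3/S23, and compare with the target:
  (1,1)=_ (1,2)=_ (3,1)=_ (5,2)=_ -> step gives (0,1)='_' but target has 'X' -> reject
  (1,1)=_ (1,2)=_ (3,1)=_ (5,2)=X -> step gives (0,3)='X' but target has '_' -> reject
  (1,1)=_ (1,2)=_ (3,1)=X (5,2)=_ -> step gives (0,1)='_' but target has 'X' -> reject
  (1,1)=_ (1,2)=_ (3,1)=X (5,2)=X -> step gives (0,3)='X' but target has '_' -> reject
  (1,1)=_ (1,2)=X (3,1)=_ (5,2)=_ -> step gives (0,3)='X' but target has '_' -> reject
  (1,1)=_ (1,2)=X (3,1)=_ (5,2)=X -> step gives (2,1)='_' but target has 'X' -> reject
  (1,1)=_ (1,2)=X (3,1)=X (5,2)=_ -> step gives (0,3)='X' but target has '_' -> reject
  (1,1)=_ (1,2)=X (3,1)=X (5,2)=X -> step reproduces the target at every cell -> ACCEPT
  (1,1)=X (1,2)=_ (3,1)=_ (5,2)=_ -> step gives (0,3)='X' but target has '_' -> reject
  (1,1)=X (1,2)=_ (3,1)=_ (5,2)=X -> step gives (0,3)='X' but target has '_' -> reject
  (1,1)=X (1,2)=_ (3,1)=X (5,2)=_ -> step gives (0,3)='X' but target has '_' -> reject
  (1,1)=X (1,2)=_ (3,1)=X (5,2)=X -> step gives (0,3)='X' but target has '_' -> reject
  (1,1)=X (1,2)=X (3,1)=_ (5,2)=_ -> step gives (0,3)='X' but target has '_' -> reject
  (1,1)=X (1,2)=X (3,1)=_ (5,2)=X -> step gives (0,1)='_' but target has 'X' -> reject
  (1,1)=X (1,2)=X (3,1)=X (5,2)=_ -> step gives (0,3)='X' but target has '_' -> reject
  (1,1)=X (1,2)=X (3,1)=X (5,2)=X -> step gives (0,1)='_' but target has 'X' -> reject
Unique solution: (1,1)=dead, (1,2)=live, (3,1)=live, (5,2)=live.
Check: live-neighbor counts of every cell in the completed generation 0:
5374
4333
3344
5332
5464
6453
Applying B3/S23 to generation 0 with these counts gives:
_X__
_XXX
XX__
_XXX
____
___X
which matches the target exactly.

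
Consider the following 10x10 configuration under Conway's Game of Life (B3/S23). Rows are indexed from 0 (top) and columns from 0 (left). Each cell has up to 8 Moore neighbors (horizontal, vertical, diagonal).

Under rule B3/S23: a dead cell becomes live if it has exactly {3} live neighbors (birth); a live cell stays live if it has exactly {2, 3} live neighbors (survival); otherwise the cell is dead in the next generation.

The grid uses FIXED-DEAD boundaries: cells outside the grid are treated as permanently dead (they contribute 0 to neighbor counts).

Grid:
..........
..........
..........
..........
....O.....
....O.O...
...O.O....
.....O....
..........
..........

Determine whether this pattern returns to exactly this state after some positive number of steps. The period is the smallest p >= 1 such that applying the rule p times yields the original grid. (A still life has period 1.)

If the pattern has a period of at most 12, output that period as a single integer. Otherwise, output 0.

Answer: 2

Derivation:
Simulating and comparing each generation to the original:
Gen 0 (original, given above): 6 live cells
Gen 1: 6 live cells, differs from original
Gen 2: 6 live cells, MATCHES original -> period = 2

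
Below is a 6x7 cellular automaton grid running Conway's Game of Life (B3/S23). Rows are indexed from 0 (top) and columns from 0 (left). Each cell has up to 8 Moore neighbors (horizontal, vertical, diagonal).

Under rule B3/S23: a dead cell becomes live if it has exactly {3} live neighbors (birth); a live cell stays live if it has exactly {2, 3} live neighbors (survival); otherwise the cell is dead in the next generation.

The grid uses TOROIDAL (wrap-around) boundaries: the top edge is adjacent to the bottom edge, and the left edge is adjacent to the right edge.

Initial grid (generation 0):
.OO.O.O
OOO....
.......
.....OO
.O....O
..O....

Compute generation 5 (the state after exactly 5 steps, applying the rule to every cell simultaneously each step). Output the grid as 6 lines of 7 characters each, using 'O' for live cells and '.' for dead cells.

Answer: .......
.......
O.....O
.......
O..OO.O
OOOOO..

Derivation:
Simulating step by step:
Generation 0 (given above): 12 live cells
Generation 1: 15 live cells
.......
O.OO...
OO....O
O....OO
O....OO
..OO.O.
Generation 2: 11 live cells
.O..O..
O.O...O
..O..O.
.......
OO.....
....OO.
Generation 3: 17 live cells
OO.OO.O
O.OO.OO
.O....O
.O.....
.......
OO..OO.
Generation 4: 12 live cells
.......
...O...
.O...OO
O......
OO.....
.OOOOO.
Generation 5: 11 live cells
(generation 5 grid is the final answer)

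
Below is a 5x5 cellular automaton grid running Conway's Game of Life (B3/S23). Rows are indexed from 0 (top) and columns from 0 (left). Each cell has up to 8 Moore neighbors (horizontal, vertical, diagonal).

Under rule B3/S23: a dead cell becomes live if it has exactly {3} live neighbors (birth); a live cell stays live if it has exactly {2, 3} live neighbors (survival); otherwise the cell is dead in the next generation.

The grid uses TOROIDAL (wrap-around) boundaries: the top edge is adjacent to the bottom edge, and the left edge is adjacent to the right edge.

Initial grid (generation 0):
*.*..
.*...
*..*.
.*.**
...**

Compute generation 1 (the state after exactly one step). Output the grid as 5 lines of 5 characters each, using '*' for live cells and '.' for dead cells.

Answer: *****
***.*
**.*.
.....
.*...

Derivation:
Simulating step by step:
Generation 0 (given above): 10 live cells
Generation 1: 13 live cells
(generation 1 grid is the final answer)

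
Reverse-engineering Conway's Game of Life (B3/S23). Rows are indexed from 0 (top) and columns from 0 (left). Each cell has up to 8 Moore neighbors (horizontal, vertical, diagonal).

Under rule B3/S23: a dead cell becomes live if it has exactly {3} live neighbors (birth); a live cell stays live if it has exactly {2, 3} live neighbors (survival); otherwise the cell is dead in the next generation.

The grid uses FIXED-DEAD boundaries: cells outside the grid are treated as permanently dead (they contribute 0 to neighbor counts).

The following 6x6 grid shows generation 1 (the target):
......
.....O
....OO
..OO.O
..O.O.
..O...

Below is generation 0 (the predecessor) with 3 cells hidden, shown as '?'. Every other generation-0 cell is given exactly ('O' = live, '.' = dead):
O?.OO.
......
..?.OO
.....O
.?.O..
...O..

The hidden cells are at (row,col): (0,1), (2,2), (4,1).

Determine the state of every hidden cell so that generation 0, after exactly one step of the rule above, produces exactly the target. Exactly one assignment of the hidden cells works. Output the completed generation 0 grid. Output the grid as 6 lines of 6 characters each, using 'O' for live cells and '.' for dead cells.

Answer: O..OO.
......
..O.OO
.....O
.O.O..
...O..

Derivation:
Hidden generation-0 cells (in order): (0,1), (2,2), (4,1).
A hidden cell only influences target cells in its own 3x3 neighborhood. Try each of the 2^3 = 8 assignments, step the completed generation 0 forward once under B3/S23, and compare with the target:
  (0,1)=. (2,2)=. (4,1)=. -> step gives (1,3)='O' but target has '.' -> reject
  (0,1)=. (2,2)=. (4,1)=O -> step gives (1,3)='O' but target has '.' -> reject
  (0,1)=. (2,2)=O (4,1)=. -> step gives (3,2)='.' but target has 'O' -> reject
  (0,1)=. (2,2)=O (4,1)=O -> step reproduces the target at every cell -> ACCEPT
  (0,1)=O (2,2)=. (4,1)=. -> step gives (1,3)='O' but target has '.' -> reject
  (0,1)=O (2,2)=. (4,1)=O -> step gives (1,3)='O' but target has '.' -> reject
  (0,1)=O (2,2)=O (4,1)=. -> step gives (1,1)='O' but target has '.' -> reject
  (0,1)=O (2,2)=O (4,1)=O -> step gives (1,1)='O' but target has '.' -> reject
Unique solution: (0,1)=dead, (2,2)=live, (4,1)=live.
Check: live-neighbor counts of every cell in the completed generation 0:
011111
122443
010222
123342
103131
113120
Applying B3/S23 to generation 0 with these counts gives:
......
.....O
....OO
..OO.O
..O.O.
..O...
which matches the target exactly.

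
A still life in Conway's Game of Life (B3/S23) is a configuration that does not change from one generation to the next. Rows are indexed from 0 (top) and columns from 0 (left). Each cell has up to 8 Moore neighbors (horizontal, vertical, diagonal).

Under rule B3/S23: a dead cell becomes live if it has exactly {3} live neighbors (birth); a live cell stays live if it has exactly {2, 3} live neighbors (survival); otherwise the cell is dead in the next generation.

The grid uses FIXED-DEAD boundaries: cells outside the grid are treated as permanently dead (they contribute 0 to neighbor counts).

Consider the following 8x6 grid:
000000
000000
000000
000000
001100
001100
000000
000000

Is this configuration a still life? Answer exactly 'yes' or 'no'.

Compute generation 1 and compare to generation 0 (given above):
Generation 1:
000000
000000
000000
000000
001100
001100
000000
000000
The grids are IDENTICAL -> still life.

Answer: yes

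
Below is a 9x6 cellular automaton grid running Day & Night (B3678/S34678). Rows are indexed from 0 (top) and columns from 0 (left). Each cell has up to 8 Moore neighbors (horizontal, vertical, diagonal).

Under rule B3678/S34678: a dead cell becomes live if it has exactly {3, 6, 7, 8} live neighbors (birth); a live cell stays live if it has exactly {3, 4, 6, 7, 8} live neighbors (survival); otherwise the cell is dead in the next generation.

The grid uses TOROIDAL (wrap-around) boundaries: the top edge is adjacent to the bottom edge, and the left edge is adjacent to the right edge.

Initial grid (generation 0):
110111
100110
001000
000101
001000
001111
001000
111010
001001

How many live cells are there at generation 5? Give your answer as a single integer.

Simulating step by step:
Generation 0 (given above): 23 live cells
Generation 1: 22 live cells
110100
100110
000001
001000
001001
011100
101100
011001
111000
Generation 2: 23 live cells
100110
111010
000110
000000
001000
110110
111110
010000
010101
Generation 3: 23 live cells
100110
011110
011101
000100
010100
101010
100110
011001
000000
Generation 4: 30 live cells
010111
011100
111000
111100
000110
001010
100110
100110
111111
Generation 5: 30 live cells
101111
001101
111000
100111
000011
000110
011010
100111
010111
Population at generation 5: 30

Answer: 30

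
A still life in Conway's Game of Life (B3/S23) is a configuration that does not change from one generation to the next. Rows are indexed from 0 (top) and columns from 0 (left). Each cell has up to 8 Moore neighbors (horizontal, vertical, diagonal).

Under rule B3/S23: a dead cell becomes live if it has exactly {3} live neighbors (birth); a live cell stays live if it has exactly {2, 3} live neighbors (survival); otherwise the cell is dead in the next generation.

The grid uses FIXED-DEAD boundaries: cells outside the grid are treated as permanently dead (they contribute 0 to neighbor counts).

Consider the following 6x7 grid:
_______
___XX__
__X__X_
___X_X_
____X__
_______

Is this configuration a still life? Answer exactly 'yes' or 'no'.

Answer: yes

Derivation:
Compute generation 1 and compare to generation 0 (given above):
Generation 1:
_______
___XX__
__X__X_
___X_X_
____X__
_______
The grids are IDENTICAL -> still life.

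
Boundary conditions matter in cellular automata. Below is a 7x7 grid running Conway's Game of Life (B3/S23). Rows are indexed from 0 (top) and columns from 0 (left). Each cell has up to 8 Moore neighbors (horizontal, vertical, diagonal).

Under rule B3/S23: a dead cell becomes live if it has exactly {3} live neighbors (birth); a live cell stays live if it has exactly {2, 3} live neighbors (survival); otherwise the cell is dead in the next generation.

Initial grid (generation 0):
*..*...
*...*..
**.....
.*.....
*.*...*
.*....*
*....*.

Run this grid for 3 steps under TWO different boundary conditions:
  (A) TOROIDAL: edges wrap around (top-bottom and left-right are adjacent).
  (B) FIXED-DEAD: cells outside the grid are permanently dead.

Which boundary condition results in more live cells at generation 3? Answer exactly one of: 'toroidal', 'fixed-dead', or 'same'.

Under TOROIDAL boundary, generation 3:
.......
.......
*......
..*..**
...*.*.
...*...
***....
Population = 10

Under FIXED-DEAD boundary, generation 3:
.......
**.....
..*....
*.*....
*.*....
**.....
.......
Population = 9

Comparison: toroidal=10, fixed-dead=9 -> toroidal

Answer: toroidal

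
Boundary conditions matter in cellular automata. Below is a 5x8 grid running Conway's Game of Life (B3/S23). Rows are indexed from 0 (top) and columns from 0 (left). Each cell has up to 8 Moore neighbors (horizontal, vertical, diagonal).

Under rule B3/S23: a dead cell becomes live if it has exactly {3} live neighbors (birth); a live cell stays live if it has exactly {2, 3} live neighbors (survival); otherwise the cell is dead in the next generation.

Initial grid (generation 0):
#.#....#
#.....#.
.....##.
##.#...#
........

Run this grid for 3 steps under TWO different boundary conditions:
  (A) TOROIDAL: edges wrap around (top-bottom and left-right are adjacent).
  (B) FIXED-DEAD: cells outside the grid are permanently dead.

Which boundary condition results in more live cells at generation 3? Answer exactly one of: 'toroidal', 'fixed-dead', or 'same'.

Answer: toroidal

Derivation:
Under TOROIDAL boundary, generation 3:
.....###
.##...#.
.##..#.#
##...###
.#......
Population = 16

Under FIXED-DEAD boundary, generation 3:
......#.
###...#.
###..#.#
......#.
......#.
Population = 12

Comparison: toroidal=16, fixed-dead=12 -> toroidal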